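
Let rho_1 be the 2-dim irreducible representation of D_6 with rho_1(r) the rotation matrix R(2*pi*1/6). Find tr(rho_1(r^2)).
chi_{rho_1}(r^2) = 2*cos(2*pi*1*2/6) = -1

Justification: rho_1(r^2) is rotation by angle 2*pi*1*2/6, whose trace is 2*cos(2*pi*1*2/6) = -1.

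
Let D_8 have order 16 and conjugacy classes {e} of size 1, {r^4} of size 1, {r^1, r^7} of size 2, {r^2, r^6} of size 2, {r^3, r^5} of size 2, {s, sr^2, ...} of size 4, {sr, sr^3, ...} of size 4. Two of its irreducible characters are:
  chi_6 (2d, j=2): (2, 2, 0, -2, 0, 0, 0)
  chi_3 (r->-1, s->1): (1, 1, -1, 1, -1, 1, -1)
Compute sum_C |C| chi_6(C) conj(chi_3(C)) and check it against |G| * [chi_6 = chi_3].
Sum = 0; so <chi_6, chi_3> = 0 (distinct irreducibles are orthogonal).

Justification: Compute term by term over conjugacy classes (|C| * chi_6(C) * conj(chi_3(C))):
  1*(2)*conj(1) + 1*(2)*conj(1) + 2*(0)*conj(-1) + 2*(-2)*conj(1) + 2*(0)*conj(-1) + 4*(0)*conj(1) + 4*(0)*conj(-1)
  = (2) + (2) + (0) + (-4) + (0) + (0) + (0)
  = 0.
Dividing by |G| = 16 gives 0/16 = 0, matching the row-orthogonality relation <chi_6, chi_3> = [chi_6 = chi_3].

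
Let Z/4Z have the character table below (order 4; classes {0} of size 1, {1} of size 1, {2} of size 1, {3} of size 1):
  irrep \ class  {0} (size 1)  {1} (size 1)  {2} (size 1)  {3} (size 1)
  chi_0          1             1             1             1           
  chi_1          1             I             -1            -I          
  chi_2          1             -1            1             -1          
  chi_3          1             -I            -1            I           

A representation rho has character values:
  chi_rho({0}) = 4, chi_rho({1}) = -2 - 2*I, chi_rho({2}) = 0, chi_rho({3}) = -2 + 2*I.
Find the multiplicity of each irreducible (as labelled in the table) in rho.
Multiplicities: chi_0: 0, chi_1: 0, chi_2: 2, chi_3: 2.

Reasoning: Use <chi_rho, chi> = (1/|G|) sum_C |C| * chi_rho(C) * conj(chi(C)) with |G| = 4 for each irreducible chi in the table:
  <chi_rho, chi_0> = (1/4)[1*(4)*conj(1) + 1*(-2 - 2*I)*conj(1) + 1*(0)*conj(1) + 1*(-2 + 2*I)*conj(1)]
      = (1/4)[(4) + (-2 - 2*I) + (0) + (-2 + 2*I)] = 0/4 = 0
  <chi_rho, chi_1> = (1/4)[1*(4)*conj(1) + 1*(-2 - 2*I)*conj(I) + 1*(0)*conj(-1) + 1*(-2 + 2*I)*conj(-I)]
      = (1/4)[(4) + (-2 + 2*I) + (0) + (-2 - 2*I)] = 0/4 = 0
  <chi_rho, chi_2> = (1/4)[1*(4)*conj(1) + 1*(-2 - 2*I)*conj(-1) + 1*(0)*conj(1) + 1*(-2 + 2*I)*conj(-1)]
      = (1/4)[(4) + (2 + 2*I) + (0) + (2 - 2*I)] = 8/4 = 2
  <chi_rho, chi_3> = (1/4)[1*(4)*conj(1) + 1*(-2 - 2*I)*conj(-I) + 1*(0)*conj(-1) + 1*(-2 + 2*I)*conj(I)]
      = (1/4)[(4) + (2 - 2*I) + (0) + (2 + 2*I)] = 8/4 = 2
(Exp terms are combined using exp(i*s)*conj(exp(i*t)) = exp(i*(s-t)), and sums of them are collapsed using the identity that for every m > 1 the m distinct m-th roots of unity sum to 0, e.g. 1 + exp(2*I*pi/3) + exp(-2*I*pi/3) = 0.)
Dimension check: dim(rho) = sum (mult * dim) = 0*1 + 0*1 + 2*1 + 2*1 = 4 = chi_rho(e) = 4.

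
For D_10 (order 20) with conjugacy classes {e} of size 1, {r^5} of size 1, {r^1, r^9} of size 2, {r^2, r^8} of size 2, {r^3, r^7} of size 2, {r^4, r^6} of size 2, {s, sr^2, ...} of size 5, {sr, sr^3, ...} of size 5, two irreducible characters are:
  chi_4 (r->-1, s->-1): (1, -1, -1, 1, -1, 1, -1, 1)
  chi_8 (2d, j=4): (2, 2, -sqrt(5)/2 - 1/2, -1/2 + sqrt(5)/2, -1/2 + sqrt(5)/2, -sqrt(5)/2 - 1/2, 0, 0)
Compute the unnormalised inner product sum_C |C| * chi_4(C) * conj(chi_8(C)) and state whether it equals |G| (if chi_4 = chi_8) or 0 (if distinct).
Sum = 0; so <chi_4, chi_8> = 0 (distinct irreducibles are orthogonal).

Details: Compute term by term over conjugacy classes (|C| * chi_4(C) * conj(chi_8(C))):
  1*(1)*conj(2) + 1*(-1)*conj(2) + 2*(-1)*conj(-sqrt(5)/2 - 1/2) + 2*(1)*conj(-1/2 + sqrt(5)/2) + 2*(-1)*conj(-1/2 + sqrt(5)/2) + 2*(1)*conj(-sqrt(5)/2 - 1/2) + 5*(-1)*conj(0) + 5*(1)*conj(0)
  = (2) + (-2) + (1 + sqrt(5)) + (-1 + sqrt(5)) + (1 - sqrt(5)) + (-sqrt(5) - 1) + (0) + (0)
  = 0.
Dividing by |G| = 20 gives 0/20 = 0, matching the row-orthogonality relation <chi_4, chi_8> = [chi_4 = chi_8].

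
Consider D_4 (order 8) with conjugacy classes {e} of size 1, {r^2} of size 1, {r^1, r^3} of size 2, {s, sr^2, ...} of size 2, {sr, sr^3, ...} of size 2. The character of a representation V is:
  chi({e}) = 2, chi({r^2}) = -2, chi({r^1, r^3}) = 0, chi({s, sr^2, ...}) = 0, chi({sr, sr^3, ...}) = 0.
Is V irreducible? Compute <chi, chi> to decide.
Irreducible: <chi, chi> = 1.

Argument: <chi, chi> = (1/|G|) sum_C |C| * |chi(C)|^2 = (1/8)[1*|2|^2 + 1*|-2|^2 + 2*|0|^2 + 2*|0|^2 + 2*|0|^2]
  = (1/8)[(4) + (4) + (0) + (0) + (0)] = 8/8 = 1.
A character is irreducible iff <chi, chi> = 1, so this representation is irreducible.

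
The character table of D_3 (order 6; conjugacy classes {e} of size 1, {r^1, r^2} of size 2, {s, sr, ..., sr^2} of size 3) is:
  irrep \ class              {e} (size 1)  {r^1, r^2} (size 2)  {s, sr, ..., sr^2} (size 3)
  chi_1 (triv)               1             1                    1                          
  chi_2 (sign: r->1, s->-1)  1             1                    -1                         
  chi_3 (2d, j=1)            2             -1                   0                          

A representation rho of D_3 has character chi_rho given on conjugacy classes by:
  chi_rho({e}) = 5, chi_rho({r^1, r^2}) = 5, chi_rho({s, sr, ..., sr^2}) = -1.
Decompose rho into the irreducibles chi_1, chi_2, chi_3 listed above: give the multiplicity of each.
Multiplicities: chi_1: 2, chi_2: 3, chi_3: 0.

Argument: Use <chi_rho, chi> = (1/|G|) sum_C |C| * chi_rho(C) * conj(chi(C)) with |G| = 6 for each irreducible chi in the table:
  <chi_rho, chi_1> = (1/6)[1*(5)*conj(1) + 2*(5)*conj(1) + 3*(-1)*conj(1)]
      = (1/6)[(5) + (10) + (-3)] = 12/6 = 2
  <chi_rho, chi_2> = (1/6)[1*(5)*conj(1) + 2*(5)*conj(1) + 3*(-1)*conj(-1)]
      = (1/6)[(5) + (10) + (3)] = 18/6 = 3
  <chi_rho, chi_3> = (1/6)[1*(5)*conj(2) + 2*(5)*conj(-1) + 3*(-1)*conj(0)]
      = (1/6)[(10) + (-10) + (0)] = 0/6 = 0
Dimension check: dim(rho) = sum (mult * dim) = 2*1 + 3*1 + 0*2 = 5 = chi_rho(e) = 5.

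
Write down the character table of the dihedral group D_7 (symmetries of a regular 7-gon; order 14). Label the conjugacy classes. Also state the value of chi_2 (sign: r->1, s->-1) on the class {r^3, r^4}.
Conjugacy classes: {e} of size 1, {r^1, r^6} of size 2, {r^2, r^5} of size 2, {r^3, r^4} of size 2, {s, sr, ..., sr^6} of size 7.
Character table:
  irrep \ class              {e} (size 1)  {r^1, r^6} (size 2)  {r^2, r^5} (size 2)  {r^3, r^4} (size 2)  {s, sr, ..., sr^6} (size 7)
  chi_1 (triv)               1             1                    1                    1                    1                          
  chi_2 (sign: r->1, s->-1)  1             1                    1                    1                    -1                         
  chi_3 (2d, j=1)            2             2*cos(2*pi/7)        -2*cos(3*pi/7)       -2*cos(pi/7)         0                          
  chi_4 (2d, j=2)            2             -2*cos(3*pi/7)       -2*cos(pi/7)         2*cos(2*pi/7)        0                          
  chi_5 (2d, j=3)            2             -2*cos(pi/7)         2*cos(2*pi/7)        -2*cos(3*pi/7)       0                          

Spot check: chi_2 (sign: r->1, s->-1) on {r^3, r^4} = 1.

Details: D_7 has order 2*7 = 14 with 5 conjugacy classes, hence 5 irreducibles. Sum of squared dims 1 + 1 + 4 + 4 + 4 = 14 = |G|. Linear characters come from the abelianisation; the 2-dimensional irreps have character r^k -> 2*cos(2*pi*j*k/7), reflections -> 0.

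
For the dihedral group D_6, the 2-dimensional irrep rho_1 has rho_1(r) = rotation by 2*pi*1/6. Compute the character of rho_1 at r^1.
chi_{rho_1}(r^1) = 2*cos(2*pi*1*1/6) = 1

Explanation: rho_1(r^1) is rotation by angle 2*pi*1*1/6, whose trace is 2*cos(2*pi*1*1/6) = 1.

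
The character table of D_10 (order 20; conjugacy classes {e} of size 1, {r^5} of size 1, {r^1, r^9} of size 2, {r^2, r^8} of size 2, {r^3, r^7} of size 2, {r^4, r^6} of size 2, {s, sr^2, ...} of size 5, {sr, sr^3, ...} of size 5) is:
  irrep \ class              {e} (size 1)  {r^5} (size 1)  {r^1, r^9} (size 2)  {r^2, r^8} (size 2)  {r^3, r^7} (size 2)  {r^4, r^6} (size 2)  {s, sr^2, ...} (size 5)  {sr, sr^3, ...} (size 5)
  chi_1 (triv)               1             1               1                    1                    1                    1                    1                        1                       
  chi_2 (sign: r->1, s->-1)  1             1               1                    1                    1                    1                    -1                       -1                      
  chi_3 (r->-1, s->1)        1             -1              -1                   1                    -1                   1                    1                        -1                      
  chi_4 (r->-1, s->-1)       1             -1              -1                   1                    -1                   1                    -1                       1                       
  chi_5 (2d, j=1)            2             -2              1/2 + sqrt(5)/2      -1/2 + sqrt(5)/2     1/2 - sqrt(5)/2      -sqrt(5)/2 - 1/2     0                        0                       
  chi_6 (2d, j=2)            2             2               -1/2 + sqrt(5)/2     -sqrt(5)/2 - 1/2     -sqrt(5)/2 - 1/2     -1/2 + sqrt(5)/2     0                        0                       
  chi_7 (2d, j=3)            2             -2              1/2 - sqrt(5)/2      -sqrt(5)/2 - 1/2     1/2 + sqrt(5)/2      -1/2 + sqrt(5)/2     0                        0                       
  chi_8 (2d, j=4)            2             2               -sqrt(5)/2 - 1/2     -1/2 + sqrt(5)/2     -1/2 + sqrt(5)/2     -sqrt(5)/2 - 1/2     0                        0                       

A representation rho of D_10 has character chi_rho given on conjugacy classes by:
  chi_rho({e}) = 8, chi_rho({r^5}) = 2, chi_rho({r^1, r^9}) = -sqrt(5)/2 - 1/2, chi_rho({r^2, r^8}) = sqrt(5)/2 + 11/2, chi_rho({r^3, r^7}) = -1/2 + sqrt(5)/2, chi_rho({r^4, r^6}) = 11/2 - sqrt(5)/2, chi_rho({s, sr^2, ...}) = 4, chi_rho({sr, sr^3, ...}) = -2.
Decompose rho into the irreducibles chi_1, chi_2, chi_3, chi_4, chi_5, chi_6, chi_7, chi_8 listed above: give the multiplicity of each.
Multiplicities: chi_1: 2, chi_2: 1, chi_3: 3, chi_4: 0, chi_5: 0, chi_6: 0, chi_7: 0, chi_8: 1.

Why: Use <chi_rho, chi> = (1/|G|) sum_C |C| * chi_rho(C) * conj(chi(C)) with |G| = 20 for each irreducible chi in the table:
  <chi_rho, chi_1> = (1/20)[1*(8)*conj(1) + 1*(2)*conj(1) + 2*(-sqrt(5)/2 - 1/2)*conj(1) + 2*(sqrt(5)/2 + 11/2)*conj(1) + 2*(-1/2 + sqrt(5)/2)*conj(1) + 2*(11/2 - sqrt(5)/2)*conj(1) + 5*(4)*conj(1) + 5*(-2)*conj(1)]
      = (1/20)[(8) + (2) + (-sqrt(5) - 1) + (sqrt(5) + 11) + (-1 + sqrt(5)) + (11 - sqrt(5)) + (20) + (-10)] = 40/20 = 2
  <chi_rho, chi_2> = (1/20)[1*(8)*conj(1) + 1*(2)*conj(1) + 2*(-sqrt(5)/2 - 1/2)*conj(1) + 2*(sqrt(5)/2 + 11/2)*conj(1) + 2*(-1/2 + sqrt(5)/2)*conj(1) + 2*(11/2 - sqrt(5)/2)*conj(1) + 5*(4)*conj(-1) + 5*(-2)*conj(-1)]
      = (1/20)[(8) + (2) + (-sqrt(5) - 1) + (sqrt(5) + 11) + (-1 + sqrt(5)) + (11 - sqrt(5)) + (-20) + (10)] = 20/20 = 1
  <chi_rho, chi_3> = (1/20)[1*(8)*conj(1) + 1*(2)*conj(-1) + 2*(-sqrt(5)/2 - 1/2)*conj(-1) + 2*(sqrt(5)/2 + 11/2)*conj(1) + 2*(-1/2 + sqrt(5)/2)*conj(-1) + 2*(11/2 - sqrt(5)/2)*conj(1) + 5*(4)*conj(1) + 5*(-2)*conj(-1)]
      = (1/20)[(8) + (-2) + (1 + sqrt(5)) + (sqrt(5) + 11) + (1 - sqrt(5)) + (11 - sqrt(5)) + (20) + (10)] = 60/20 = 3
  <chi_rho, chi_4> = (1/20)[1*(8)*conj(1) + 1*(2)*conj(-1) + 2*(-sqrt(5)/2 - 1/2)*conj(-1) + 2*(sqrt(5)/2 + 11/2)*conj(1) + 2*(-1/2 + sqrt(5)/2)*conj(-1) + 2*(11/2 - sqrt(5)/2)*conj(1) + 5*(4)*conj(-1) + 5*(-2)*conj(1)]
      = (1/20)[(8) + (-2) + (1 + sqrt(5)) + (sqrt(5) + 11) + (1 - sqrt(5)) + (11 - sqrt(5)) + (-20) + (-10)] = 0/20 = 0
  <chi_rho, chi_5> = (1/20)[1*(8)*conj(2) + 1*(2)*conj(-2) + 2*(-sqrt(5)/2 - 1/2)*conj(1/2 + sqrt(5)/2) + 2*(sqrt(5)/2 + 11/2)*conj(-1/2 + sqrt(5)/2) + 2*(-1/2 + sqrt(5)/2)*conj(1/2 - sqrt(5)/2) + 2*(11/2 - sqrt(5)/2)*conj(-sqrt(5)/2 - 1/2) + 5*(4)*conj(0) + 5*(-2)*conj(0)]
      = (1/20)[(16) + (-4) + (-3 - sqrt(5)) + (-3 + 5*sqrt(5)) + (-3 + sqrt(5)) + (-5*sqrt(5) - 3) + (0) + (0)] = 0/20 = 0
  <chi_rho, chi_6> = (1/20)[1*(8)*conj(2) + 1*(2)*conj(2) + 2*(-sqrt(5)/2 - 1/2)*conj(-1/2 + sqrt(5)/2) + 2*(sqrt(5)/2 + 11/2)*conj(-sqrt(5)/2 - 1/2) + 2*(-1/2 + sqrt(5)/2)*conj(-sqrt(5)/2 - 1/2) + 2*(11/2 - sqrt(5)/2)*conj(-1/2 + sqrt(5)/2) + 5*(4)*conj(0) + 5*(-2)*conj(0)]
      = (1/20)[(16) + (4) + (-2) + (-6*sqrt(5) - 8) + (-2) + (-8 + 6*sqrt(5)) + (0) + (0)] = 0/20 = 0
  <chi_rho, chi_7> = (1/20)[1*(8)*conj(2) + 1*(2)*conj(-2) + 2*(-sqrt(5)/2 - 1/2)*conj(1/2 - sqrt(5)/2) + 2*(sqrt(5)/2 + 11/2)*conj(-sqrt(5)/2 - 1/2) + 2*(-1/2 + sqrt(5)/2)*conj(1/2 + sqrt(5)/2) + 2*(11/2 - sqrt(5)/2)*conj(-1/2 + sqrt(5)/2) + 5*(4)*conj(0) + 5*(-2)*conj(0)]
      = (1/20)[(16) + (-4) + (2) + (-6*sqrt(5) - 8) + (2) + (-8 + 6*sqrt(5)) + (0) + (0)] = 0/20 = 0
  <chi_rho, chi_8> = (1/20)[1*(8)*conj(2) + 1*(2)*conj(2) + 2*(-sqrt(5)/2 - 1/2)*conj(-sqrt(5)/2 - 1/2) + 2*(sqrt(5)/2 + 11/2)*conj(-1/2 + sqrt(5)/2) + 2*(-1/2 + sqrt(5)/2)*conj(-1/2 + sqrt(5)/2) + 2*(11/2 - sqrt(5)/2)*conj(-sqrt(5)/2 - 1/2) + 5*(4)*conj(0) + 5*(-2)*conj(0)]
      = (1/20)[(16) + (4) + (sqrt(5) + 3) + (-3 + 5*sqrt(5)) + (3 - sqrt(5)) + (-5*sqrt(5) - 3) + (0) + (0)] = 20/20 = 1
Dimension check: dim(rho) = sum (mult * dim) = 2*1 + 1*1 + 3*1 + 0*1 + 0*2 + 0*2 + 0*2 + 1*2 = 8 = chi_rho(e) = 8.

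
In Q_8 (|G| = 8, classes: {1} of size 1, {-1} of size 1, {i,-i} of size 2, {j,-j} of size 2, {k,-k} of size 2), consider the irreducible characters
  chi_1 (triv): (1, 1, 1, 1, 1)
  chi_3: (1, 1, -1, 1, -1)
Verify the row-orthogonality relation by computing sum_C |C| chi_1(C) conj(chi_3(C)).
Sum = 0; so <chi_1, chi_3> = 0 (distinct irreducibles are orthogonal).

Justification: Compute term by term over conjugacy classes (|C| * chi_1(C) * conj(chi_3(C))):
  1*(1)*conj(1) + 1*(1)*conj(1) + 2*(1)*conj(-1) + 2*(1)*conj(1) + 2*(1)*conj(-1)
  = (1) + (1) + (-2) + (2) + (-2)
  = 0.
Dividing by |G| = 8 gives 0/8 = 0, matching the row-orthogonality relation <chi_1, chi_3> = [chi_1 = chi_3].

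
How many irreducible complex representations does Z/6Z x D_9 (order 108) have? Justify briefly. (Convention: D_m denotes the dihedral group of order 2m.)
36

Details: The number of irreducible complex representations of a finite group equals its number of conjugacy classes. For a direct product, #classes(G x H) = #classes(G) * #classes(H). Z/6Z has 6 classes (abelian), D_9 has 6 classes, so 6 * 6 = 36, so Z/6Z x D_9 (order 108) has exactly 36 irreducible complex representations.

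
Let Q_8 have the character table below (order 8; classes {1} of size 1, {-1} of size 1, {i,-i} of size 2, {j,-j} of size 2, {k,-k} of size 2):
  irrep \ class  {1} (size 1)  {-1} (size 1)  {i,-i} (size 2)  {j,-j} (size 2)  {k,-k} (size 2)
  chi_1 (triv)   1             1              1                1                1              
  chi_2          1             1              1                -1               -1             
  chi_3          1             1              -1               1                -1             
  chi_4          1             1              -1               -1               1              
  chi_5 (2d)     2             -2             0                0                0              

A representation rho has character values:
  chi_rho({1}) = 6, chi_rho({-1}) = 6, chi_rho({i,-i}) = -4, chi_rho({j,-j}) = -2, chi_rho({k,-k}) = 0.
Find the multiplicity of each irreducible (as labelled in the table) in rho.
Multiplicities: chi_1: 0, chi_2: 1, chi_3: 2, chi_4: 3, chi_5: 0.

Why: Use <chi_rho, chi> = (1/|G|) sum_C |C| * chi_rho(C) * conj(chi(C)) with |G| = 8 for each irreducible chi in the table:
  <chi_rho, chi_1> = (1/8)[1*(6)*conj(1) + 1*(6)*conj(1) + 2*(-4)*conj(1) + 2*(-2)*conj(1) + 2*(0)*conj(1)]
      = (1/8)[(6) + (6) + (-8) + (-4) + (0)] = 0/8 = 0
  <chi_rho, chi_2> = (1/8)[1*(6)*conj(1) + 1*(6)*conj(1) + 2*(-4)*conj(1) + 2*(-2)*conj(-1) + 2*(0)*conj(-1)]
      = (1/8)[(6) + (6) + (-8) + (4) + (0)] = 8/8 = 1
  <chi_rho, chi_3> = (1/8)[1*(6)*conj(1) + 1*(6)*conj(1) + 2*(-4)*conj(-1) + 2*(-2)*conj(1) + 2*(0)*conj(-1)]
      = (1/8)[(6) + (6) + (8) + (-4) + (0)] = 16/8 = 2
  <chi_rho, chi_4> = (1/8)[1*(6)*conj(1) + 1*(6)*conj(1) + 2*(-4)*conj(-1) + 2*(-2)*conj(-1) + 2*(0)*conj(1)]
      = (1/8)[(6) + (6) + (8) + (4) + (0)] = 24/8 = 3
  <chi_rho, chi_5> = (1/8)[1*(6)*conj(2) + 1*(6)*conj(-2) + 2*(-4)*conj(0) + 2*(-2)*conj(0) + 2*(0)*conj(0)]
      = (1/8)[(12) + (-12) + (0) + (0) + (0)] = 0/8 = 0
Dimension check: dim(rho) = sum (mult * dim) = 0*1 + 1*1 + 2*1 + 3*1 + 0*2 = 6 = chi_rho(e) = 6.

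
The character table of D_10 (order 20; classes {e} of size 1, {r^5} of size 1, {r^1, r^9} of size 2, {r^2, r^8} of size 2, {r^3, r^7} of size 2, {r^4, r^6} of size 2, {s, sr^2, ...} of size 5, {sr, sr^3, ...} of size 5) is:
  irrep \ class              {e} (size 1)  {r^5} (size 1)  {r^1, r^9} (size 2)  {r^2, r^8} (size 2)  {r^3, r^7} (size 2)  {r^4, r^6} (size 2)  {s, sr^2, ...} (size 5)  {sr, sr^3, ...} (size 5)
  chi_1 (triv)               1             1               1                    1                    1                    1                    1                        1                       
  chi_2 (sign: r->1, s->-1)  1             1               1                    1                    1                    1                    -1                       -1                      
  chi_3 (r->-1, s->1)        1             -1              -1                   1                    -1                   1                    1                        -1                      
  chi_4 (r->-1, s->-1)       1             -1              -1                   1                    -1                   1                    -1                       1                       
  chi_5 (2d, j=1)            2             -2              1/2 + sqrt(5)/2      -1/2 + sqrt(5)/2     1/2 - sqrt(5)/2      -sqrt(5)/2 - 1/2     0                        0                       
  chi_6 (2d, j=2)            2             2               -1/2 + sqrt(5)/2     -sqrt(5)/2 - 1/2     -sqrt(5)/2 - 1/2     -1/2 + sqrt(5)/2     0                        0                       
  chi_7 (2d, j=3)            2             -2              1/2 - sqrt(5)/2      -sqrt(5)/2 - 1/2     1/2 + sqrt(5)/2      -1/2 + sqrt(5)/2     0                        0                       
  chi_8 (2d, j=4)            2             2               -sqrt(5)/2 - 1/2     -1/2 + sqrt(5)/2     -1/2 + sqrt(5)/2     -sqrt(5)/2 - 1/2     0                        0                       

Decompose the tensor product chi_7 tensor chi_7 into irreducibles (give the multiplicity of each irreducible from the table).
chi_7 tensor chi_7 = chi_1 + chi_2 + chi_8 (all other irreducibles have multiplicity 0).

Explanation: The character of a tensor product is the pointwise product (chi_7 * chi_7)(C) = chi_7(C) * chi_7(C):
  {e}: (2)*(2), {r^5}: (-2)*(-2), {r^1, r^9}: (1/2 - sqrt(5)/2)*(1/2 - sqrt(5)/2), {r^2, r^8}: (-sqrt(5)/2 - 1/2)*(-sqrt(5)/2 - 1/2), {r^3, r^7}: (1/2 + sqrt(5)/2)*(1/2 + sqrt(5)/2), {r^4, r^6}: (-1/2 + sqrt(5)/2)*(-1/2 + sqrt(5)/2), {s, sr^2, ...}: (0)*(0), {sr, sr^3, ...}: (0)*(0)
so (chi_7 * chi_7) takes values
  {e} -> 4, {r^5} -> 4, {r^1, r^9} -> 3/2 - sqrt(5)/2, {r^2, r^8} -> sqrt(5)/2 + 3/2, {r^3, r^7} -> sqrt(5)/2 + 3/2, {r^4, r^6} -> 3/2 - sqrt(5)/2, {s, sr^2, ...} -> 0, {sr, sr^3, ...} -> 0.
Now take the inner product of this character with each irreducible chi from the table, <chi_7*chi_7, chi> = (1/20) sum_C |C| (chi_7*chi_7)(C) conj(chi(C)):
  <chi_7*chi_7, chi_1> = (1/20)[1*(4)*conj(1) + 1*(4)*conj(1) + 2*(3/2 - sqrt(5)/2)*conj(1) + 2*(sqrt(5)/2 + 3/2)*conj(1) + 2*(sqrt(5)/2 + 3/2)*conj(1) + 2*(3/2 - sqrt(5)/2)*conj(1) + 5*(0)*conj(1) + 5*(0)*conj(1)]
      = (1/20)[(4) + (4) + (3 - sqrt(5)) + (sqrt(5) + 3) + (sqrt(5) + 3) + (3 - sqrt(5)) + (0) + (0)] = 20/20 = 1
  <chi_7*chi_7, chi_2> = (1/20)[1*(4)*conj(1) + 1*(4)*conj(1) + 2*(3/2 - sqrt(5)/2)*conj(1) + 2*(sqrt(5)/2 + 3/2)*conj(1) + 2*(sqrt(5)/2 + 3/2)*conj(1) + 2*(3/2 - sqrt(5)/2)*conj(1) + 5*(0)*conj(-1) + 5*(0)*conj(-1)]
      = (1/20)[(4) + (4) + (3 - sqrt(5)) + (sqrt(5) + 3) + (sqrt(5) + 3) + (3 - sqrt(5)) + (0) + (0)] = 20/20 = 1
  <chi_7*chi_7, chi_3> = (1/20)[1*(4)*conj(1) + 1*(4)*conj(-1) + 2*(3/2 - sqrt(5)/2)*conj(-1) + 2*(sqrt(5)/2 + 3/2)*conj(1) + 2*(sqrt(5)/2 + 3/2)*conj(-1) + 2*(3/2 - sqrt(5)/2)*conj(1) + 5*(0)*conj(1) + 5*(0)*conj(-1)]
      = (1/20)[(4) + (-4) + (-3 + sqrt(5)) + (sqrt(5) + 3) + (-3 - sqrt(5)) + (3 - sqrt(5)) + (0) + (0)] = 0/20 = 0
  <chi_7*chi_7, chi_4> = (1/20)[1*(4)*conj(1) + 1*(4)*conj(-1) + 2*(3/2 - sqrt(5)/2)*conj(-1) + 2*(sqrt(5)/2 + 3/2)*conj(1) + 2*(sqrt(5)/2 + 3/2)*conj(-1) + 2*(3/2 - sqrt(5)/2)*conj(1) + 5*(0)*conj(-1) + 5*(0)*conj(1)]
      = (1/20)[(4) + (-4) + (-3 + sqrt(5)) + (sqrt(5) + 3) + (-3 - sqrt(5)) + (3 - sqrt(5)) + (0) + (0)] = 0/20 = 0
  <chi_7*chi_7, chi_5> = (1/20)[1*(4)*conj(2) + 1*(4)*conj(-2) + 2*(3/2 - sqrt(5)/2)*conj(1/2 + sqrt(5)/2) + 2*(sqrt(5)/2 + 3/2)*conj(-1/2 + sqrt(5)/2) + 2*(sqrt(5)/2 + 3/2)*conj(1/2 - sqrt(5)/2) + 2*(3/2 - sqrt(5)/2)*conj(-sqrt(5)/2 - 1/2) + 5*(0)*conj(0) + 5*(0)*conj(0)]
      = (1/20)[(8) + (-8) + (-1 + sqrt(5)) + (1 + sqrt(5)) + (-sqrt(5) - 1) + (1 - sqrt(5)) + (0) + (0)] = 0/20 = 0
  <chi_7*chi_7, chi_6> = (1/20)[1*(4)*conj(2) + 1*(4)*conj(2) + 2*(3/2 - sqrt(5)/2)*conj(-1/2 + sqrt(5)/2) + 2*(sqrt(5)/2 + 3/2)*conj(-sqrt(5)/2 - 1/2) + 2*(sqrt(5)/2 + 3/2)*conj(-sqrt(5)/2 - 1/2) + 2*(3/2 - sqrt(5)/2)*conj(-1/2 + sqrt(5)/2) + 5*(0)*conj(0) + 5*(0)*conj(0)]
      = (1/20)[(8) + (8) + (-4 + 2*sqrt(5)) + (-2*sqrt(5) - 4) + (-2*sqrt(5) - 4) + (-4 + 2*sqrt(5)) + (0) + (0)] = 0/20 = 0
  <chi_7*chi_7, chi_7> = (1/20)[1*(4)*conj(2) + 1*(4)*conj(-2) + 2*(3/2 - sqrt(5)/2)*conj(1/2 - sqrt(5)/2) + 2*(sqrt(5)/2 + 3/2)*conj(-sqrt(5)/2 - 1/2) + 2*(sqrt(5)/2 + 3/2)*conj(1/2 + sqrt(5)/2) + 2*(3/2 - sqrt(5)/2)*conj(-1/2 + sqrt(5)/2) + 5*(0)*conj(0) + 5*(0)*conj(0)]
      = (1/20)[(8) + (-8) + (4 - 2*sqrt(5)) + (-2*sqrt(5) - 4) + (4 + 2*sqrt(5)) + (-4 + 2*sqrt(5)) + (0) + (0)] = 0/20 = 0
  <chi_7*chi_7, chi_8> = (1/20)[1*(4)*conj(2) + 1*(4)*conj(2) + 2*(3/2 - sqrt(5)/2)*conj(-sqrt(5)/2 - 1/2) + 2*(sqrt(5)/2 + 3/2)*conj(-1/2 + sqrt(5)/2) + 2*(sqrt(5)/2 + 3/2)*conj(-1/2 + sqrt(5)/2) + 2*(3/2 - sqrt(5)/2)*conj(-sqrt(5)/2 - 1/2) + 5*(0)*conj(0) + 5*(0)*conj(0)]
      = (1/20)[(8) + (8) + (1 - sqrt(5)) + (1 + sqrt(5)) + (1 + sqrt(5)) + (1 - sqrt(5)) + (0) + (0)] = 20/20 = 1
Hence the multiplicities are chi_1: 1, chi_2: 1, chi_8: 1. Dimension check: dim(chi_7)*dim(chi_7) = 2*2 = 4 and sum (mult * dim) = 1*1 + 1*1 + 1*2 = 4.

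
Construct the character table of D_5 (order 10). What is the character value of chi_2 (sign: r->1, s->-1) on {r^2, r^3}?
Conjugacy classes: {e} of size 1, {r^1, r^4} of size 2, {r^2, r^3} of size 2, {s, sr, ..., sr^4} of size 5.
Character table:
  irrep \ class              {e} (size 1)  {r^1, r^4} (size 2)  {r^2, r^3} (size 2)  {s, sr, ..., sr^4} (size 5)
  chi_1 (triv)               1             1                    1                    1                          
  chi_2 (sign: r->1, s->-1)  1             1                    1                    -1                         
  chi_3 (2d, j=1)            2             -1/2 + sqrt(5)/2     -sqrt(5)/2 - 1/2     0                          
  chi_4 (2d, j=2)            2             -sqrt(5)/2 - 1/2     -1/2 + sqrt(5)/2     0                          

Spot check: chi_2 (sign: r->1, s->-1) on {r^2, r^3} = 1.

Justification: D_5 has order 2*5 = 10 with 4 conjugacy classes, hence 4 irreducibles. Sum of squared dims 1 + 1 + 4 + 4 = 10 = |G|. Linear characters come from the abelianisation; the 2-dimensional irreps have character r^k -> 2*cos(2*pi*j*k/5), reflections -> 0.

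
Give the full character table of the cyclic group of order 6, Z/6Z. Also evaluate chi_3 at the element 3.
Character table of Z/6Z (irreps indexed chi_0,...,chi_5 with chi_k(m) = zeta_6^(k*m), zeta_6 = exp(2*pi*i/6)):
  irrep \ class  {0} (size 1)  {1} (size 1)    {2} (size 1)    {3} (size 1)  {4} (size 1)    {5} (size 1)  
  chi_0          1             1               1               1             1               1             
  chi_1          1             exp(I*pi/3)     exp(2*I*pi/3)   -1            exp(-2*I*pi/3)  exp(-I*pi/3)  
  chi_2          1             exp(2*I*pi/3)   exp(-2*I*pi/3)  1             exp(2*I*pi/3)   exp(-2*I*pi/3)
  chi_3          1             -1              1               -1            1               -1            
  chi_4          1             exp(-2*I*pi/3)  exp(2*I*pi/3)   1             exp(-2*I*pi/3)  exp(2*I*pi/3) 
  chi_5          1             exp(-I*pi/3)    exp(-2*I*pi/3)  -1            exp(2*I*pi/3)   exp(I*pi/3)   

Spot check: chi_3(3) = zeta_6^(3*3) = zeta_6^9 = -1.

Proof sketch: Z/6Z is abelian, so all 6 irreducible complex representations are 1-dimensional. They are given by chi_k(m) = zeta_6^(k*m) for k = 0,...,5. Row orthogonality: sum_m chi_k(m) conj(chi_l(m)) = 6 * [k = l].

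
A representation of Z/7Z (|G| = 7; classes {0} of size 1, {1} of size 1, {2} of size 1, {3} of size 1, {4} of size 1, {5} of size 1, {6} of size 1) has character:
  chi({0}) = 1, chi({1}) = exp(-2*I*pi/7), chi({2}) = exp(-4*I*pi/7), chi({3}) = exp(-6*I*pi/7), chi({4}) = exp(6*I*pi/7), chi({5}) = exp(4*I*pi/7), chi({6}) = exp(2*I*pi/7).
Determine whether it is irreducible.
Irreducible: <chi, chi> = 1.

Details: <chi, chi> = (1/|G|) sum_C |C| * |chi(C)|^2 = (1/7)[1*|1|^2 + 1*|exp(-2*I*pi/7)|^2 + 1*|exp(-4*I*pi/7)|^2 + 1*|exp(-6*I*pi/7)|^2 + 1*|exp(6*I*pi/7)|^2 + 1*|exp(4*I*pi/7)|^2 + 1*|exp(2*I*pi/7)|^2]
  = (1/7)[(1) + (1) + (1) + (1) + (1) + (1) + (1)] = 7/7 = 1.
(Exp terms are combined using exp(i*s)*conj(exp(i*t)) = exp(i*(s-t)), and sums of them are collapsed using the identity that for every m > 1 the m distinct m-th roots of unity sum to 0, e.g. 1 + exp(2*I*pi/3) + exp(-2*I*pi/3) = 0.)
A character is irreducible iff <chi, chi> = 1, so this representation is irreducible.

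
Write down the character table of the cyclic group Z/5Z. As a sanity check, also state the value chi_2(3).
Character table of Z/5Z (irreps indexed chi_0,...,chi_4 with chi_k(m) = zeta_5^(k*m), zeta_5 = exp(2*pi*i/5)):
  irrep \ class  {0} (size 1)  {1} (size 1)    {2} (size 1)    {3} (size 1)    {4} (size 1)  
  chi_0          1             1               1               1               1             
  chi_1          1             exp(2*I*pi/5)   exp(4*I*pi/5)   exp(-4*I*pi/5)  exp(-2*I*pi/5)
  chi_2          1             exp(4*I*pi/5)   exp(-2*I*pi/5)  exp(2*I*pi/5)   exp(-4*I*pi/5)
  chi_3          1             exp(-4*I*pi/5)  exp(2*I*pi/5)   exp(-2*I*pi/5)  exp(4*I*pi/5) 
  chi_4          1             exp(-2*I*pi/5)  exp(-4*I*pi/5)  exp(4*I*pi/5)   exp(2*I*pi/5) 

Spot check: chi_2(3) = zeta_5^(2*3) = zeta_5^6 = exp(2*I*pi/5).

Argument: Z/5Z is abelian, so all 5 irreducible complex representations are 1-dimensional. They are given by chi_k(m) = zeta_5^(k*m) for k = 0,...,4. Row orthogonality: sum_m chi_k(m) conj(chi_l(m)) = 5 * [k = l].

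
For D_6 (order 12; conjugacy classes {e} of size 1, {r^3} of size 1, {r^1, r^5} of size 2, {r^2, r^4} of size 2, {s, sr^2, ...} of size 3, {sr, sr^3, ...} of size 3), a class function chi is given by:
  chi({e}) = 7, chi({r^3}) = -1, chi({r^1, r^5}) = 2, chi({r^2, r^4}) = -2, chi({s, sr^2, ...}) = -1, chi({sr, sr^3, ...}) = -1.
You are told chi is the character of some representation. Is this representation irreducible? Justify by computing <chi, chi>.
Not irreducible (reducible): <chi, chi> = 6 > 1.

Solution. <chi, chi> = (1/|G|) sum_C |C| * |chi(C)|^2 = (1/12)[1*|7|^2 + 1*|-1|^2 + 2*|2|^2 + 2*|-2|^2 + 3*|-1|^2 + 3*|-1|^2]
  = (1/12)[(49) + (1) + (8) + (8) + (3) + (3)] = 72/12 = 6.
A character is irreducible iff <chi, chi> = 1, so this representation is reducible.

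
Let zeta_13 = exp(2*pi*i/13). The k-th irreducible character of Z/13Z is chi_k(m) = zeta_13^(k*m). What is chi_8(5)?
chi_8(5) = zeta_13^40 = exp(2*I*pi/13)

Working: chi_8(5) = zeta_13^(8*5) = zeta_13^40. Since zeta_13^13 = 1, this equals zeta_13^1 = exp(2*pi*i*1/13) = exp(2*I*pi/13).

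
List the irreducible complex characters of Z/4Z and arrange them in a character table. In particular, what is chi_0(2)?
Character table of Z/4Z (irreps indexed chi_0,...,chi_3 with chi_k(m) = zeta_4^(k*m), zeta_4 = exp(2*pi*i/4)):
  irrep \ class  {0} (size 1)  {1} (size 1)  {2} (size 1)  {3} (size 1)
  chi_0          1             1             1             1           
  chi_1          1             I             -1            -I          
  chi_2          1             -1            1             -1          
  chi_3          1             -I            -1            I           

Spot check: chi_0(2) = zeta_4^(0*2) = zeta_4^0 = 1.

Justification: Z/4Z is abelian, so all 4 irreducible complex representations are 1-dimensional. They are given by chi_k(m) = zeta_4^(k*m) for k = 0,...,3. Row orthogonality: sum_m chi_k(m) conj(chi_l(m)) = 4 * [k = l].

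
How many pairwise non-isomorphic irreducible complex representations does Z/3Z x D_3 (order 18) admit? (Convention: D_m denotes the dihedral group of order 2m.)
9

Proof sketch: The number of irreducible complex representations of a finite group equals its number of conjugacy classes. For a direct product, #classes(G x H) = #classes(G) * #classes(H). Z/3Z has 3 classes (abelian), D_3 has 3 classes, so 3 * 3 = 9, so Z/3Z x D_3 (order 18) has exactly 9 irreducible complex representations.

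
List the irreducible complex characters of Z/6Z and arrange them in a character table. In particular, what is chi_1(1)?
Character table of Z/6Z (irreps indexed chi_0,...,chi_5 with chi_k(m) = zeta_6^(k*m), zeta_6 = exp(2*pi*i/6)):
  irrep \ class  {0} (size 1)  {1} (size 1)    {2} (size 1)    {3} (size 1)  {4} (size 1)    {5} (size 1)  
  chi_0          1             1               1               1             1               1             
  chi_1          1             exp(I*pi/3)     exp(2*I*pi/3)   -1            exp(-2*I*pi/3)  exp(-I*pi/3)  
  chi_2          1             exp(2*I*pi/3)   exp(-2*I*pi/3)  1             exp(2*I*pi/3)   exp(-2*I*pi/3)
  chi_3          1             -1              1               -1            1               -1            
  chi_4          1             exp(-2*I*pi/3)  exp(2*I*pi/3)   1             exp(-2*I*pi/3)  exp(2*I*pi/3) 
  chi_5          1             exp(-I*pi/3)    exp(-2*I*pi/3)  -1            exp(2*I*pi/3)   exp(I*pi/3)   

Spot check: chi_1(1) = zeta_6^(1*1) = zeta_6^1 = exp(I*pi/3).

Explanation: Z/6Z is abelian, so all 6 irreducible complex representations are 1-dimensional. They are given by chi_k(m) = zeta_6^(k*m) for k = 0,...,5. Row orthogonality: sum_m chi_k(m) conj(chi_l(m)) = 6 * [k = l].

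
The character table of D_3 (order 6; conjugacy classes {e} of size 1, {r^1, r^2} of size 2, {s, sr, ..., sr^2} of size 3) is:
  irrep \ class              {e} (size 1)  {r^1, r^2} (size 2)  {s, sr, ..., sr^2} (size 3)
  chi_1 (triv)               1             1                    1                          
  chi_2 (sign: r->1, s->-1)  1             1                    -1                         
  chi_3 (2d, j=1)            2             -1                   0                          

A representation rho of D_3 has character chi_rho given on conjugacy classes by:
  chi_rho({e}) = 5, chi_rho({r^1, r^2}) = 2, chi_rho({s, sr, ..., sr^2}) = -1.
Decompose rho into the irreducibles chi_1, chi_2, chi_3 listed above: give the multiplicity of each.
Multiplicities: chi_1: 1, chi_2: 2, chi_3: 1.

Details: Use <chi_rho, chi> = (1/|G|) sum_C |C| * chi_rho(C) * conj(chi(C)) with |G| = 6 for each irreducible chi in the table:
  <chi_rho, chi_1> = (1/6)[1*(5)*conj(1) + 2*(2)*conj(1) + 3*(-1)*conj(1)]
      = (1/6)[(5) + (4) + (-3)] = 6/6 = 1
  <chi_rho, chi_2> = (1/6)[1*(5)*conj(1) + 2*(2)*conj(1) + 3*(-1)*conj(-1)]
      = (1/6)[(5) + (4) + (3)] = 12/6 = 2
  <chi_rho, chi_3> = (1/6)[1*(5)*conj(2) + 2*(2)*conj(-1) + 3*(-1)*conj(0)]
      = (1/6)[(10) + (-4) + (0)] = 6/6 = 1
Dimension check: dim(rho) = sum (mult * dim) = 1*1 + 2*1 + 1*2 = 5 = chi_rho(e) = 5.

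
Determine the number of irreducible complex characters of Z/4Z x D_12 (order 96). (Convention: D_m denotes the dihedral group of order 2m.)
36

Why: The number of irreducible complex representations of a finite group equals its number of conjugacy classes. For a direct product, #classes(G x H) = #classes(G) * #classes(H). Z/4Z has 4 classes (abelian), D_12 has 9 classes, so 4 * 9 = 36, so Z/4Z x D_12 (order 96) has exactly 36 irreducible complex representations.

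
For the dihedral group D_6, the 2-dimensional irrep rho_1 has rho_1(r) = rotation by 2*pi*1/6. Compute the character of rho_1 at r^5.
chi_{rho_1}(r^5) = 2*cos(2*pi*1*5/6) = 1

Solution. rho_1(r^5) is rotation by angle 2*pi*1*5/6, whose trace is 2*cos(2*pi*1*5/6) = 1.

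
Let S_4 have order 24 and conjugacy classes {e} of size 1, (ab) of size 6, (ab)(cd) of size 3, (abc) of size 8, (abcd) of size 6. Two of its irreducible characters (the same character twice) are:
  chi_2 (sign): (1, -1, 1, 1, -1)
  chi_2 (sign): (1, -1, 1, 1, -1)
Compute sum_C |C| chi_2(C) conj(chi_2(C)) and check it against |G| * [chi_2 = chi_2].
Sum = 24 = |G| = 24; so <chi_2, chi_2> = 1 (norm-1 confirms irreducibility).

Solution. Compute term by term over conjugacy classes (|C| * chi_2(C) * conj(chi_2(C))):
  1*(1)*conj(1) + 6*(-1)*conj(-1) + 3*(1)*conj(1) + 8*(1)*conj(1) + 6*(-1)*conj(-1)
  = (1) + (6) + (3) + (8) + (6)
  = 24.
Dividing by |G| = 24 gives 24/24 = 1, matching the row-orthogonality relation <chi_2, chi_2> = [chi_2 = chi_2].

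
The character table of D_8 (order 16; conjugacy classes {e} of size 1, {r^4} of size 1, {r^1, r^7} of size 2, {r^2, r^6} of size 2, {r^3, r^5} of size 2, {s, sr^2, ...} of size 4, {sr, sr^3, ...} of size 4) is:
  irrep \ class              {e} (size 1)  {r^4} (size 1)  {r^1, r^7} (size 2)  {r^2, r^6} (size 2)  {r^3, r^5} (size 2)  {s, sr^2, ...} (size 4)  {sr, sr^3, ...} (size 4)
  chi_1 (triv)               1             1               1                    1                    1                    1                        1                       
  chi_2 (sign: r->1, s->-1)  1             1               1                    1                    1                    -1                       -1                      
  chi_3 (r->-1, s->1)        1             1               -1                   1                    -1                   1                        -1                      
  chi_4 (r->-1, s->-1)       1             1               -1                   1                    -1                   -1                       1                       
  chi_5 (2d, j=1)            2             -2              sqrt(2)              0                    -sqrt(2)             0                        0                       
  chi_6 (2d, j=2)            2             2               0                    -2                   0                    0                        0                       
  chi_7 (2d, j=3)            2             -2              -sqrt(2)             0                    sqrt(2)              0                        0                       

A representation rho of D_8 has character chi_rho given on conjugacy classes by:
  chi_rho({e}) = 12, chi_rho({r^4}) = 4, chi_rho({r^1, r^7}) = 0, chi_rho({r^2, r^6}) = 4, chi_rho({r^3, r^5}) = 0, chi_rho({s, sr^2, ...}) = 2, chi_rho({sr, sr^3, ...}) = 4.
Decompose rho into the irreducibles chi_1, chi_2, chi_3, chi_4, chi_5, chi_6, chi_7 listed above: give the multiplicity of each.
Multiplicities: chi_1: 3, chi_2: 0, chi_3: 1, chi_4: 2, chi_5: 1, chi_6: 1, chi_7: 1.

Use <chi_rho, chi> = (1/|G|) sum_C |C| * chi_rho(C) * conj(chi(C)) with |G| = 16 for each irreducible chi in the table:
  <chi_rho, chi_1> = (1/16)[1*(12)*conj(1) + 1*(4)*conj(1) + 2*(0)*conj(1) + 2*(4)*conj(1) + 2*(0)*conj(1) + 4*(2)*conj(1) + 4*(4)*conj(1)]
      = (1/16)[(12) + (4) + (0) + (8) + (0) + (8) + (16)] = 48/16 = 3
  <chi_rho, chi_2> = (1/16)[1*(12)*conj(1) + 1*(4)*conj(1) + 2*(0)*conj(1) + 2*(4)*conj(1) + 2*(0)*conj(1) + 4*(2)*conj(-1) + 4*(4)*conj(-1)]
      = (1/16)[(12) + (4) + (0) + (8) + (0) + (-8) + (-16)] = 0/16 = 0
  <chi_rho, chi_3> = (1/16)[1*(12)*conj(1) + 1*(4)*conj(1) + 2*(0)*conj(-1) + 2*(4)*conj(1) + 2*(0)*conj(-1) + 4*(2)*conj(1) + 4*(4)*conj(-1)]
      = (1/16)[(12) + (4) + (0) + (8) + (0) + (8) + (-16)] = 16/16 = 1
  <chi_rho, chi_4> = (1/16)[1*(12)*conj(1) + 1*(4)*conj(1) + 2*(0)*conj(-1) + 2*(4)*conj(1) + 2*(0)*conj(-1) + 4*(2)*conj(-1) + 4*(4)*conj(1)]
      = (1/16)[(12) + (4) + (0) + (8) + (0) + (-8) + (16)] = 32/16 = 2
  <chi_rho, chi_5> = (1/16)[1*(12)*conj(2) + 1*(4)*conj(-2) + 2*(0)*conj(sqrt(2)) + 2*(4)*conj(0) + 2*(0)*conj(-sqrt(2)) + 4*(2)*conj(0) + 4*(4)*conj(0)]
      = (1/16)[(24) + (-8) + (0) + (0) + (0) + (0) + (0)] = 16/16 = 1
  <chi_rho, chi_6> = (1/16)[1*(12)*conj(2) + 1*(4)*conj(2) + 2*(0)*conj(0) + 2*(4)*conj(-2) + 2*(0)*conj(0) + 4*(2)*conj(0) + 4*(4)*conj(0)]
      = (1/16)[(24) + (8) + (0) + (-16) + (0) + (0) + (0)] = 16/16 = 1
  <chi_rho, chi_7> = (1/16)[1*(12)*conj(2) + 1*(4)*conj(-2) + 2*(0)*conj(-sqrt(2)) + 2*(4)*conj(0) + 2*(0)*conj(sqrt(2)) + 4*(2)*conj(0) + 4*(4)*conj(0)]
      = (1/16)[(24) + (-8) + (0) + (0) + (0) + (0) + (0)] = 16/16 = 1
Dimension check: dim(rho) = sum (mult * dim) = 3*1 + 0*1 + 1*1 + 2*1 + 1*2 + 1*2 + 1*2 = 12 = chi_rho(e) = 12.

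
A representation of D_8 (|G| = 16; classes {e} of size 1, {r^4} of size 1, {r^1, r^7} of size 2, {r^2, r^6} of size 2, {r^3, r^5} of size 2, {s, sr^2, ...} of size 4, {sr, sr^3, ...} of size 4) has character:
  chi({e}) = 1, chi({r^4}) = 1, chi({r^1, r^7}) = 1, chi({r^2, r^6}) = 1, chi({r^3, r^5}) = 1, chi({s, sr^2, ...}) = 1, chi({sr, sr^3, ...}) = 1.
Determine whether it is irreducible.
Irreducible: <chi, chi> = 1.

Details: <chi, chi> = (1/|G|) sum_C |C| * |chi(C)|^2 = (1/16)[1*|1|^2 + 1*|1|^2 + 2*|1|^2 + 2*|1|^2 + 2*|1|^2 + 4*|1|^2 + 4*|1|^2]
  = (1/16)[(1) + (1) + (2) + (2) + (2) + (4) + (4)] = 16/16 = 1.
A character is irreducible iff <chi, chi> = 1, so this representation is irreducible.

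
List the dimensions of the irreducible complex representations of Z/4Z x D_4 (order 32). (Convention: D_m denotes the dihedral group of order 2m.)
Dimensions: 1, 1, 1, 1, 1, 1, 1, 1, 1, 1, 1, 1, 1, 1, 1, 1, 2, 2, 2, 2

Working: There are 20 irreducibles (= number of conjugacy classes). Their dimensions d_i satisfy sum d_i^2 = |G| = 32: 1 + 1 + 1 + 1 + 1 + 1 + 1 + 1 + 1 + 1 + 1 + 1 + 1 + 1 + 1 + 1 + 4 + 4 + 4 + 4 = 32. (For the product with Z/4Z: each of the 4 1-dim characters of Z/4Z tensors with each irrep of D_4, giving 4 copies of each D_4-dimension.)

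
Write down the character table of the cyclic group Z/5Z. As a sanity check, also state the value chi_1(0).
Character table of Z/5Z (irreps indexed chi_0,...,chi_4 with chi_k(m) = zeta_5^(k*m), zeta_5 = exp(2*pi*i/5)):
  irrep \ class  {0} (size 1)  {1} (size 1)    {2} (size 1)    {3} (size 1)    {4} (size 1)  
  chi_0          1             1               1               1               1             
  chi_1          1             exp(2*I*pi/5)   exp(4*I*pi/5)   exp(-4*I*pi/5)  exp(-2*I*pi/5)
  chi_2          1             exp(4*I*pi/5)   exp(-2*I*pi/5)  exp(2*I*pi/5)   exp(-4*I*pi/5)
  chi_3          1             exp(-4*I*pi/5)  exp(2*I*pi/5)   exp(-2*I*pi/5)  exp(4*I*pi/5) 
  chi_4          1             exp(-2*I*pi/5)  exp(-4*I*pi/5)  exp(4*I*pi/5)   exp(2*I*pi/5) 

Spot check: chi_1(0) = zeta_5^(1*0) = zeta_5^0 = 1.

Reasoning: Z/5Z is abelian, so all 5 irreducible complex representations are 1-dimensional. They are given by chi_k(m) = zeta_5^(k*m) for k = 0,...,4. Row orthogonality: sum_m chi_k(m) conj(chi_l(m)) = 5 * [k = l].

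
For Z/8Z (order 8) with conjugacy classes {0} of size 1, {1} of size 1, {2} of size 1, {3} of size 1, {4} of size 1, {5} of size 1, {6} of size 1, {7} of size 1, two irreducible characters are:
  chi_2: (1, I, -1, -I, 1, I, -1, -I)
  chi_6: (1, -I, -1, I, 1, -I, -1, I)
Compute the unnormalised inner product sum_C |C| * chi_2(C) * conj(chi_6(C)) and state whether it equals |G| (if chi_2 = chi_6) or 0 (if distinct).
Sum = 0; so <chi_2, chi_6> = 0 (distinct irreducibles are orthogonal).

Details: Compute term by term over conjugacy classes (|C| * chi_2(C) * conj(chi_6(C))):
  1*(1)*conj(1) + 1*(I)*conj(-I) + 1*(-1)*conj(-1) + 1*(-I)*conj(I) + 1*(1)*conj(1) + 1*(I)*conj(-I) + 1*(-1)*conj(-1) + 1*(-I)*conj(I)
  = (1) + (-1) + (1) + (-1) + (1) + (-1) + (1) + (-1)
  = 0.
(Exp terms are combined using exp(i*s)*conj(exp(i*t)) = exp(i*(s-t)), and sums of them are collapsed using the identity that for every m > 1 the m distinct m-th roots of unity sum to 0, e.g. 1 + exp(2*I*pi/3) + exp(-2*I*pi/3) = 0.)
Dividing by |G| = 8 gives 0/8 = 0, matching the row-orthogonality relation <chi_2, chi_6> = [chi_2 = chi_6].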